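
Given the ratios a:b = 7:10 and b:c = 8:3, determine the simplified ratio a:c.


Given a:b = 7:10 and b:c = 8:3
Make b consistent. Multiply first ratio by 8: a:b = 56:80
Multiply second ratio by 10: b:c = 80:30
Now b = 80 in both, so a:b:c = 56:80:30
Therefore a:c = 56:30
Simplify by GCD: a:c = 28:15

28:15


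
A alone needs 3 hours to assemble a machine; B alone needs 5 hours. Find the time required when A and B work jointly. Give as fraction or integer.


Rate of A = 1/3 job per hour
Rate of B = 1/5 job per hour
Combined rate = 1/3 + 1/5
Find common denominator: (5 + 3)/(3*5) = 8/15
Combined rate = 8/15 job per hour
Time together = 1 / (8/15) = 15/8 hours

15/8


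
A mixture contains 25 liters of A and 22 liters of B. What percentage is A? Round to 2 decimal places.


Volume of A = 25 L
Volume of B = 22 L
Total volume = 25 + 22 = 47 L
Percentage of A = (25/47) * 100
= 53.19%

53.19


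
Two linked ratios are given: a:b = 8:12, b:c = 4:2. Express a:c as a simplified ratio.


Given a:b = 8:12 and b:c = 4:2
Make b consistent. Multiply first ratio by 4: a:b = 32:48
Multiply second ratio by 12: b:c = 48:24
Now b = 48 in both, so a:b:c = 32:48:24
Therefore a:c = 32:24
Simplify by GCD: a:c = 4:3

4:3


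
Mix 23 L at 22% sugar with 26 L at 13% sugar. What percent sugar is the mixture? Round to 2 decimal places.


Solute in mixture 1 = 22% of 23 L = 23*22/100 = 253/50 L
Solute in mixture 2 = 13% of 26 L = 26*13/100 = 169/50 L
Total solute = 253/50 + 169/50 = 211/25 L
Total volume = 23 + 26 = 49 L
Final concentration = 211/25/49 * 100 = 17.22%

17.22


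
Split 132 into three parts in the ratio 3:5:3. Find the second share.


Ratio = 3:5:3
Total parts = 3 + 5 + 3 = 11
Value per part = 132 / 11 = 12
First share = 3 * 12 = 36
Middle share = 5 * 12 = 60
Third share = 3 * 12 = 36

60


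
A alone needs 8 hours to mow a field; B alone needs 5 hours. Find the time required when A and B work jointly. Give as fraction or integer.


Rate of A = 1/8 job per hour
Rate of B = 1/5 job per hour
Combined rate = 1/8 + 1/5
Find common denominator: (5 + 8)/(8*5) = 13/40
Combined rate = 13/40 job per hour
Time together = 1 / (13/40) = 40/13 hours

40/13


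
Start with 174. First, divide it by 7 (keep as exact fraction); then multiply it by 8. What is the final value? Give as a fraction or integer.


Start with 174.
Step 1: Divide by 7: 174 / 7 = 174/7
Step 2: Multiply by 8: 174/7 * 8 = 1392/7
Final result = 1392/7

1392/7


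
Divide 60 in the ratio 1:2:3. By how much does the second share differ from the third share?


Total parts = 1 + 2 + 3 = 6
Value per part = 60 / 6 = 10
Shares: 1*10=10, 2*10=20, 3*10=30
Second share = 20, third share = 30
Difference = |20 - 30| = 10

10


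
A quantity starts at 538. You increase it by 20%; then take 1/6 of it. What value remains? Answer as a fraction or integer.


Start with 538.
Step 1: Increase by 20%: 538 * 120/100 = 3228/5
Step 2: Take 1/6: 3228/5 * 1/6 = 538/5
Final result = 538/5

538/5


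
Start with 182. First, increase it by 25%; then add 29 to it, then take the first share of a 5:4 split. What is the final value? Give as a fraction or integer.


Start with 182.
Step 1: Increase by 25%: 182 * 125/100 = 455/2
Step 2: Add 29: 455/2+29=513/2; split 5:4 first = 513/2*5/9 = 285/2
Final result = 285/2

285/2


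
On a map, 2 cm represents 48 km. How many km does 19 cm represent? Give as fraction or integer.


Map scale: 2 cm = 48 km
Measured distance on map = 19 cm
Set up proportion: 19 * 48 / 2
= 912 / 2
= 456 km

456


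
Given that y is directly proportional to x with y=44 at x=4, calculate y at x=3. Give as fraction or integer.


Direct proportion: y = kx
Find k: k = 44/4 = 11
Compute y at x=3: y = 11 * 3
y = 33

33


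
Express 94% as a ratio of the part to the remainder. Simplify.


Part = 94%, Remainder = 6%
Ratio = 94:6
GCD(94, 6) = 2
Simplify: 47:3 = 47:3

47:3


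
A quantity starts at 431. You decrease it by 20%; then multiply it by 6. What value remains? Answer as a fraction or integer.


Start with 431.
Step 1: Decrease by 20%: 431 * 80/100 = 1724/5
Step 2: Multiply by 6: 1724/5 * 6 = 10344/5
Final result = 10344/5

10344/5


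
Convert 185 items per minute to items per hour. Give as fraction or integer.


Converting from per minute to per hour
Rate = 185 items per minute
Multiply by 60: 185 * 60
= 11100 items per hour

11100


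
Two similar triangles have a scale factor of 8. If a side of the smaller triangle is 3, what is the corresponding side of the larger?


Similar triangles have proportional sides
Scale factor = 8
Smaller side = 3
Corresponding larger side = 3 * 8
= 24

24


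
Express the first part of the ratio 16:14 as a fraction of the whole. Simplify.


Total parts = 16 + 14 = 30
First part fraction = 16/30
Simplify: 16/30 = 8/15

8/15


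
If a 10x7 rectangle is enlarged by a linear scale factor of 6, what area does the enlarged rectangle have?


Original dimensions: 10 x 7
Enlargement factor = 6
New width = 10 * 6 = 60
New height = 7 * 6 = 42
New area = 60 * 42 = 2520

2520


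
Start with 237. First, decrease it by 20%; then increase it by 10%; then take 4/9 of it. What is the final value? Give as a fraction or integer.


Start with 237.
Step 1: Decrease by 20%: 237 * 80/100 = 948/5
Step 2: Increase by 10%: 948/5 * 110/100 = 5214/25
Step 3: Take 4/9: 5214/25 * 4/9 = 6952/75
Final result = 6952/75

6952/75


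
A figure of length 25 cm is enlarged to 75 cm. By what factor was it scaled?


Original length = 25 cm
Scaled length = 75 cm
Scale factor = 75 / 25
= 3

3


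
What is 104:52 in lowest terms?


Find GCD(104, 52)
GCD = 52
Divide both by 52: 104/52 = 2, 52/52 = 1
Simplified ratio = 2:1

2:1


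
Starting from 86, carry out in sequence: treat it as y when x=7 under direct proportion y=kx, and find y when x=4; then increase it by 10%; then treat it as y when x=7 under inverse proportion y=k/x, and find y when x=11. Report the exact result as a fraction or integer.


Start with 86.
Step 1: Direct prop: k = (86)/7; new y = k*4 = 86*4/7 = 344/7
Step 2: Increase by 10%: 344/7 * 110/100 = 1892/35
Step 3: Inverse prop: k = (1892/35)*7; new y = k/11 = 1892/35*7/11 = 172/5
Final result = 172/5

172/5


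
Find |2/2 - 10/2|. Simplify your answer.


Simplify: 2/2 = 1 and 10/2 = 5
Find common denominator: LCD = 1
Convert: 1/1 and 5/1
Difference = |1 - 5|/1 = 4/1
Simplified = 4

4


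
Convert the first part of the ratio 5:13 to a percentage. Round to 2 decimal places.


Total parts = 5 + 13 = 18
First part fraction = 5/18
Percentage = (5/18) * 100
= 0.277778 * 100
= 27.78%

27.78


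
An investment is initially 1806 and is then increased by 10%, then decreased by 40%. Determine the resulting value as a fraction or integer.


Start: 1806
Step 1: increase by 10% => multiply by 110/100
  1806 * 110/100 = 9933/5
Step 2: decrease by 40% => multiply by 60/100
  9933/5 * 60/100 = 29799/25
Final value = 29799/25

29799/25


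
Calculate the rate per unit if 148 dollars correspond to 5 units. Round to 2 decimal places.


Total dollars = 148
Number of units = 5
Unit rate = 148 / 5
= 29.60 dollars per unit

29.60


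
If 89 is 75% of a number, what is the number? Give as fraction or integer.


Given: 89 is 75% of the whole
Set up: 89 = 75/100 * whole
whole = 89 * 100 / 75
whole = 8900 / 75
whole = 356/3

356/3


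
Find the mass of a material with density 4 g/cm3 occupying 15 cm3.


Using mass = density * volume
Density = 4 g/cm3
Volume = 15 cm3
Mass = 4 * 15
= 60 g

60


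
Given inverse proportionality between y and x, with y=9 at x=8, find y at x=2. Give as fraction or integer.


Inverse proportion: y = k/x
Find k: k = 8 * 9 = 72
Compute y at x=2: y = 72/2
y = 36

36


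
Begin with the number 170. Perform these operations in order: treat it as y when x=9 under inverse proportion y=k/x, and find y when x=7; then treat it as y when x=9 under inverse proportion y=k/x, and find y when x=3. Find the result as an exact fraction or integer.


Start with 170.
Step 1: Inverse prop: k = (170)*9; new y = k/7 = 170*9/7 = 1530/7
Step 2: Inverse prop: k = (1530/7)*9; new y = k/3 = 1530/7*9/3 = 4590/7
Final result = 4590/7

4590/7


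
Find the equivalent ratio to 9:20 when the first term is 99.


Original ratio: 9:20
First term target: 99
Scale factor = 99 / 9 = 11
Multiply second term: 20 * 11 = 220
Equivalent ratio = 99:220

99:220


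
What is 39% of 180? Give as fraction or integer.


Compute 39% of 180
Convert percentage: 39% = 39/100
Multiply: 180 * 39/100
= 7020/100
= 351/5

351/5


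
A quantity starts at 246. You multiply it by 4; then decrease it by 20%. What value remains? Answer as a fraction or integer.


Start with 246.
Step 1: Multiply by 4: 246 * 4 = 984
Step 2: Decrease by 20%: 984 * 80/100 = 3936/5
Final result = 3936/5

3936/5


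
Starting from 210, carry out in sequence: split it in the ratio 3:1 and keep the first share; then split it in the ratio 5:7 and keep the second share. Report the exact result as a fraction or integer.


Start with 210.
Step 1: Split 3:1, first share = 210 * 3/4 = 315/2
Step 2: Split 5:7, second share = 315/2 * 7/12 = 735/8
Final result = 735/8

735/8


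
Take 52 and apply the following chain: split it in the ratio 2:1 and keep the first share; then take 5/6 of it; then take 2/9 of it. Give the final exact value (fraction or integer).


Start with 52.
Step 1: Split 2:1, first share = 52 * 2/3 = 104/3
Step 2: Take 5/6: 104/3 * 5/6 = 260/9
Step 3: Take 2/9: 260/9 * 2/9 = 520/81
Final result = 520/81

520/81


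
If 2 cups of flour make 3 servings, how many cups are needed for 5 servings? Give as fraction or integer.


Original: 2 cups for 3 servings
Target servings = 5
Scaling factor = 5/3
New amount = 2 * 5/3
= 10/3
= 10/3 cups

10/3


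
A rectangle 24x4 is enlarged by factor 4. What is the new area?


Original dimensions: 24 x 4
Enlargement factor = 4
New width = 24 * 4 = 96
New height = 4 * 4 = 16
New area = 96 * 16 = 1536

1536


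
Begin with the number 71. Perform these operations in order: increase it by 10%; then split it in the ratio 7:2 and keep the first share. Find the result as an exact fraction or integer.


Start with 71.
Step 1: Increase by 10%: 71 * 110/100 = 781/10
Step 2: Split 7:2, first share = 781/10 * 7/9 = 5467/90
Final result = 5467/90

5467/90


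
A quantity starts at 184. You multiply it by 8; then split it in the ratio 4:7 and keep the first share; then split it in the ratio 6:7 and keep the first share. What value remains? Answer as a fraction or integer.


Start with 184.
Step 1: Multiply by 8: 184 * 8 = 1472
Step 2: Split 4:7, first share = 1472 * 4/11 = 5888/11
Step 3: Split 6:7, first share = 5888/11 * 6/13 = 35328/143
Final result = 35328/143

35328/143


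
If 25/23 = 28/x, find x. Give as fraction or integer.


Setting up: 25/23 = 28/x
Cross multiply: 25 * x = 23 * 28
25x = 644
x = 644/25
x = 644/25

644/25


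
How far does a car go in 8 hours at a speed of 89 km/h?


Using distance = speed * time
Speed = 89 km/h
Time = 8 hours
Distance = 89 * 8
= 712 km

712


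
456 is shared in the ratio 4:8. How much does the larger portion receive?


Total parts = 4 + 8 = 12
Value per part = 456 / 12 = 38
First share = 4 * 38 = 152
Second share = 8 * 38 = 304
Larger share = 304

304


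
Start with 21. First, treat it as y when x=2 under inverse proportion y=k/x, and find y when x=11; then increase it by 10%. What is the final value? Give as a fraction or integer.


Start with 21.
Step 1: Inverse prop: k = (21)*2; new y = k/11 = 21*2/11 = 42/11
Step 2: Increase by 10%: 42/11 * 110/100 = 21/5
Final result = 21/5

21/5


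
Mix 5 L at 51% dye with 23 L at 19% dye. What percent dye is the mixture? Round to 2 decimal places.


Solute in mixture 1 = 51% of 5 L = 5*51/100 = 51/20 L
Solute in mixture 2 = 19% of 23 L = 23*19/100 = 437/100 L
Total solute = 51/20 + 437/100 = 173/25 L
Total volume = 5 + 23 = 28 L
Final concentration = 173/25/28 * 100 = 24.71%

24.71


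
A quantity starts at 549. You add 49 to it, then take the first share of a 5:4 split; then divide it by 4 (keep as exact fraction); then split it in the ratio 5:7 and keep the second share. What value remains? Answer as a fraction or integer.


Start with 549.
Step 1: Add 49: 549+49=598; split 5:4 first = 598*5/9 = 2990/9
Step 2: Divide by 4: 2990/9 / 4 = 1495/18
Step 3: Split 5:7, second share = 1495/18 * 7/12 = 10465/216
Final result = 10465/216

10465/216


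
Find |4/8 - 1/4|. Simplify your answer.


Simplify: 4/8 = 1/2 and 1/4 = 1/4
Find common denominator: LCD = 4
Convert: 2/4 and 1/4
Difference = |2 - 1|/4 = 1/4
Simplified = 1/4

1/4


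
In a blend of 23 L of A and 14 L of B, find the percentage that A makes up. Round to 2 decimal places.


Volume of A = 23 L
Volume of B = 14 L
Total volume = 23 + 14 = 37 L
Percentage of A = (23/37) * 100
= 62.16%

62.16


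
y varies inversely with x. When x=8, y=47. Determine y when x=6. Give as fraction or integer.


Inverse proportion: y = k/x
Find k: k = 8 * 47 = 376
Compute y at x=6: y = 376/6
y = 188/3

188/3


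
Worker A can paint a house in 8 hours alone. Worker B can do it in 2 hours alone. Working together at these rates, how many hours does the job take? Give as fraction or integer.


Rate of A = 1/8 job per hour
Rate of B = 1/2 job per hour
Combined rate = 1/8 + 1/2
Find common denominator: (2 + 8)/(8*2) = 10/16
Combined rate = 5/8 job per hour
Time together = 1 / (5/8) = 8/5 hours

8/5


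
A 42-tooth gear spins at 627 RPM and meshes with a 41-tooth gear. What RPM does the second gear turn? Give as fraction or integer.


Gear ratio: teeth_A * RPM_A = teeth_B * RPM_B
42 * 627 = 41 * RPM_B
26334 = 41 * RPM_B
RPM_B = 26334 / 41
RPM_B = 26334/41

26334/41


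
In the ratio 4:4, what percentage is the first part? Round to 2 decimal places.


Total parts = 4 + 4 = 8
First part fraction = 4/8
Percentage = (4/8) * 100
= 0.5 * 100
= 50.00%

50.00


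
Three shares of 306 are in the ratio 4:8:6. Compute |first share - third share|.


Total parts = 4 + 8 + 6 = 18
Value per part = 306 / 18 = 17
Shares: 4*17=68, 8*17=136, 6*17=102
First share = 68, third share = 102
Difference = |68 - 102| = 34

34


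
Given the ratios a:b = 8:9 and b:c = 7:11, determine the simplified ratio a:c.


Given a:b = 8:9 and b:c = 7:11
Make b consistent. Multiply first ratio by 7: a:b = 56:63
Multiply second ratio by 9: b:c = 63:99
Now b = 63 in both, so a:b:c = 56:63:99
Therefore a:c = 56:99
Simplify by GCD: a:c = 56:99

56:99


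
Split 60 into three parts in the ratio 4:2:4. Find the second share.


Ratio = 4:2:4
Total parts = 4 + 2 + 4 = 10
Value per part = 60 / 10 = 6
First share = 4 * 6 = 24
Middle share = 2 * 6 = 12
Third share = 4 * 6 = 24

12


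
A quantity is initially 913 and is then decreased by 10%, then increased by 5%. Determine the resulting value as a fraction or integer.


Start: 913
Step 1: decrease by 10% => multiply by 90/100
  913 * 90/100 = 8217/10
Step 2: increase by 5% => multiply by 105/100
  8217/10 * 105/100 = 172557/200
Final value = 172557/200

172557/200


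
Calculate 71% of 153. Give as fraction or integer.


Compute 71% of 153
Convert percentage: 71% = 71/100
Multiply: 153 * 71/100
= 10863/100
= 10863/100

10863/100


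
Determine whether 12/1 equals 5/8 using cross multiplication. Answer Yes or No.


Cross multiply to check 12/1 = 5/8
Left cross product: 12 * 8 = 96
Right cross product: 1 * 5 = 5
96 != 5
Not equal, so proportions differ => No

No


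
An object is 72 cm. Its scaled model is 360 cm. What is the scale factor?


Original length = 72 cm
Scaled length = 360 cm
Scale factor = 360 / 72
= 5

5


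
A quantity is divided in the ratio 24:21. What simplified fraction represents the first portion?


Total parts = 24 + 21 = 45
First part fraction = 24/45
Simplify: 24/45 = 8/15

8/15


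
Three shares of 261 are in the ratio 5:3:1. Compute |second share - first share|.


Total parts = 5 + 3 + 1 = 9
Value per part = 261 / 9 = 29
Shares: 5*29=145, 3*29=87, 1*29=29
Second share = 87, first share = 145
Difference = |87 - 145| = 58

58


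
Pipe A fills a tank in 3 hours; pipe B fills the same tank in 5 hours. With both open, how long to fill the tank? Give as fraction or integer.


Rate of A = 1/3 job per hour
Rate of B = 1/5 job per hour
Combined rate = 1/3 + 1/5
Find common denominator: (5 + 3)/(3*5) = 8/15
Combined rate = 8/15 job per hour
Time together = 1 / (8/15) = 15/8 hours

15/8


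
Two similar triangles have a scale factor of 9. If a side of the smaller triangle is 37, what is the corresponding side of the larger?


Similar triangles have proportional sides
Scale factor = 9
Smaller side = 37
Corresponding larger side = 37 * 9
= 333

333


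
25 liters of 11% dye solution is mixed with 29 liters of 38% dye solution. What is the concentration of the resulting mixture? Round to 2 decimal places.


Solute in mixture 1 = 11% of 25 L = 25*11/100 = 11/4 L
Solute in mixture 2 = 38% of 29 L = 29*38/100 = 551/50 L
Total solute = 11/4 + 551/50 = 1377/100 L
Total volume = 25 + 29 = 54 L
Final concentration = 1377/100/54 * 100 = 25.50%

25.50


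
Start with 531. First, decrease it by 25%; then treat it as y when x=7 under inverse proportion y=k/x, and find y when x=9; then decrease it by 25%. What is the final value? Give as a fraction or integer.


Start with 531.
Step 1: Decrease by 25%: 531 * 75/100 = 1593/4
Step 2: Inverse prop: k = (1593/4)*7; new y = k/9 = 1593/4*7/9 = 1239/4
Step 3: Decrease by 25%: 1239/4 * 75/100 = 3717/16
Final result = 3717/16

3717/16


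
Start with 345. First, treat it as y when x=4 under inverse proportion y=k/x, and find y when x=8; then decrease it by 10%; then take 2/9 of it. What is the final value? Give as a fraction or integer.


Start with 345.
Step 1: Inverse prop: k = (345)*4; new y = k/8 = 345*4/8 = 345/2
Step 2: Decrease by 10%: 345/2 * 90/100 = 621/4
Step 3: Take 2/9: 621/4 * 2/9 = 69/2
Final result = 69/2

69/2


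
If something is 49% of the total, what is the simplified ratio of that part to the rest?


Part = 49%, Remainder = 51%
Ratio = 49:51
GCD(49, 51) = 1
Simplify: 49:51 = 49:51

49:51


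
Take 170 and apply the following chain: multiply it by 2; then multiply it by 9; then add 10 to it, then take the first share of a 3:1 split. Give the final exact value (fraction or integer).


Start with 170.
Step 1: Multiply by 2: 170 * 2 = 340
Step 2: Multiply by 9: 340 * 9 = 3060
Step 3: Add 10: 3060+10=3070; split 3:1 first = 3070*3/4 = 4605/2
Final result = 4605/2

4605/2


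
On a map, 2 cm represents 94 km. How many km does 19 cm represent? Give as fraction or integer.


Map scale: 2 cm = 94 km
Measured distance on map = 19 cm
Set up proportion: 19 * 94 / 2
= 1786 / 2
= 893 km

893


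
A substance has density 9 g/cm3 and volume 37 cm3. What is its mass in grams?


Using mass = density * volume
Density = 9 g/cm3
Volume = 37 cm3
Mass = 9 * 37
= 333 g

333


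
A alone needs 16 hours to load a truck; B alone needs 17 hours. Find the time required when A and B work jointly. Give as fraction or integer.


Rate of A = 1/16 job per hour
Rate of B = 1/17 job per hour
Combined rate = 1/16 + 1/17
Find common denominator: (17 + 16)/(16*17) = 33/272
Combined rate = 33/272 job per hour
Time together = 1 / (33/272) = 272/33 hours

272/33


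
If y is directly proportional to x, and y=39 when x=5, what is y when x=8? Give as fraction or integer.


Direct proportion: y = kx
Find k: k = 39/5 = 39/5
Compute y at x=8: y = 39/5 * 8
y = 312/5

312/5


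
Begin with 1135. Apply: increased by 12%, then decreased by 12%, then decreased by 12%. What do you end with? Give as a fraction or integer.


Start: 1135
Step 1: increase by 12% => multiply by 112/100
  1135 * 112/100 = 6356/5
Step 2: decrease by 12% => multiply by 88/100
  6356/5 * 88/100 = 139832/125
Step 3: decrease by 12% => multiply by 88/100
  139832/125 * 88/100 = 3076304/3125
Final value = 3076304/3125

3076304/3125


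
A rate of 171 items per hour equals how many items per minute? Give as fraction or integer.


Converting from per hour to per minute
Rate = 171 items per hour
Divide by 60: 171/60
= 57/20 items per minute

57/20


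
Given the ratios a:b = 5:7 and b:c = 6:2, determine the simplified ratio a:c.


Given a:b = 5:7 and b:c = 6:2
Make b consistent. Multiply first ratio by 6: a:b = 30:42
Multiply second ratio by 7: b:c = 42:14
Now b = 42 in both, so a:b:c = 30:42:14
Therefore a:c = 30:14
Simplify by GCD: a:c = 15:7

15:7


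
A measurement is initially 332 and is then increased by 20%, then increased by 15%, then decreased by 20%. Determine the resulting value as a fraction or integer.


Start: 332
Step 1: increase by 20% => multiply by 120/100
  332 * 120/100 = 1992/5
Step 2: increase by 15% => multiply by 115/100
  1992/5 * 115/100 = 11454/25
Step 3: decrease by 20% => multiply by 80/100
  11454/25 * 80/100 = 45816/125
Final value = 45816/125

45816/125


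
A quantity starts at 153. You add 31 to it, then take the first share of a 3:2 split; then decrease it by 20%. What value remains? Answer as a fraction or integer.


Start with 153.
Step 1: Add 31: 153+31=184; split 3:2 first = 184*3/5 = 552/5
Step 2: Decrease by 20%: 552/5 * 80/100 = 2208/25
Final result = 2208/25

2208/25


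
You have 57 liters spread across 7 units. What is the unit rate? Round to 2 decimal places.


Total liters = 57
Number of units = 7
Unit rate = 57 / 7
= 8.14 liters per unit

8.14


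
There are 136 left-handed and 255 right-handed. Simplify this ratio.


Find GCD(136, 255)
GCD = 17
Divide both by 17: 136/17 = 8, 255/17 = 15
Simplified ratio = 8:15

8:15


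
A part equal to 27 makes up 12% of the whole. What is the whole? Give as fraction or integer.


Given: 27 is 12% of the whole
Set up: 27 = 12/100 * whole
whole = 27 * 100 / 12
whole = 2700 / 12
whole = 225

225


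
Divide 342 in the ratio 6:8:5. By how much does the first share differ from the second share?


Total parts = 6 + 8 + 5 = 19
Value per part = 342 / 19 = 18
Shares: 6*18=108, 8*18=144, 5*18=90
First share = 108, second share = 144
Difference = |108 - 144| = 36

36


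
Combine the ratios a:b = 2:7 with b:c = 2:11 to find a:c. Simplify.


Given a:b = 2:7 and b:c = 2:11
Make b consistent. Multiply first ratio by 2: a:b = 4:14
Multiply second ratio by 7: b:c = 14:77
Now b = 14 in both, so a:b:c = 4:14:77
Therefore a:c = 4:77
Simplify by GCD: a:c = 4:77

4:77


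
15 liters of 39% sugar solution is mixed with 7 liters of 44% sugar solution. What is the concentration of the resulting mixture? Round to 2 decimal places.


Solute in mixture 1 = 39% of 15 L = 15*39/100 = 117/20 L
Solute in mixture 2 = 44% of 7 L = 7*44/100 = 77/25 L
Total solute = 117/20 + 77/25 = 893/100 L
Total volume = 15 + 7 = 22 L
Final concentration = 893/100/22 * 100 = 40.59%

40.59


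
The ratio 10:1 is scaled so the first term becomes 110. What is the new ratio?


Original ratio: 10:1
First term target: 110
Scale factor = 110 / 10 = 11
Multiply second term: 1 * 11 = 11
Equivalent ratio = 110:11

110:11


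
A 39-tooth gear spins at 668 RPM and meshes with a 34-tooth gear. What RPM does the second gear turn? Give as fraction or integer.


Gear ratio: teeth_A * RPM_A = teeth_B * RPM_B
39 * 668 = 34 * RPM_B
26052 = 34 * RPM_B
RPM_B = 26052 / 34
RPM_B = 13026/17

13026/17


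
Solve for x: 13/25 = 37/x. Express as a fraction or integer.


Setting up: 13/25 = 37/x
Cross multiply: 13 * x = 25 * 37
13x = 925
x = 925/13
x = 925/13

925/13


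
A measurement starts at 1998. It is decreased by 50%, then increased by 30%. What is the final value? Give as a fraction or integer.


Start: 1998
Step 1: decrease by 50% => multiply by 50/100
  1998 * 50/100 = 999
Step 2: increase by 30% => multiply by 130/100
  999 * 130/100 = 12987/10
Final value = 12987/10

12987/10


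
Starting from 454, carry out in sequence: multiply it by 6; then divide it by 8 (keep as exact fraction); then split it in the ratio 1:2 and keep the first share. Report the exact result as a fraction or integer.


Start with 454.
Step 1: Multiply by 6: 454 * 6 = 2724
Step 2: Divide by 8: 2724 / 8 = 681/2
Step 3: Split 1:2, first share = 681/2 * 1/3 = 227/2
Final result = 227/2

227/2


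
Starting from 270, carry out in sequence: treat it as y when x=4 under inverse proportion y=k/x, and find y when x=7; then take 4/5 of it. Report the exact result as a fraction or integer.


Start with 270.
Step 1: Inverse prop: k = (270)*4; new y = k/7 = 270*4/7 = 1080/7
Step 2: Take 4/5: 1080/7 * 4/5 = 864/7
Final result = 864/7

864/7


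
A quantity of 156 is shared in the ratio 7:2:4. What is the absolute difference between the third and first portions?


Total parts = 7 + 2 + 4 = 13
Value per part = 156 / 13 = 12
Shares: 7*12=84, 2*12=24, 4*12=48
Third share = 48, first share = 84
Difference = |48 - 84| = 36

36


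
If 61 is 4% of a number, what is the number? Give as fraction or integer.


Given: 61 is 4% of the whole
Set up: 61 = 4/100 * whole
whole = 61 * 100 / 4
whole = 6100 / 4
whole = 1525

1525


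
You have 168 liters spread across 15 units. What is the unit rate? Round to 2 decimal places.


Total liters = 168
Number of units = 15
Unit rate = 168 / 15
= 11.20 liters per unit

11.20


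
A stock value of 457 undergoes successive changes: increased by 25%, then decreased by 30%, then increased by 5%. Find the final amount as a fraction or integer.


Start: 457
Step 1: increase by 25% => multiply by 125/100
  457 * 125/100 = 2285/4
Step 2: decrease by 30% => multiply by 70/100
  2285/4 * 70/100 = 3199/8
Step 3: increase by 5% => multiply by 105/100
  3199/8 * 105/100 = 67179/160
Final value = 67179/160

67179/160


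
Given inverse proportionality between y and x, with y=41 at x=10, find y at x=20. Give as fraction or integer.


Inverse proportion: y = k/x
Find k: k = 10 * 41 = 410
Compute y at x=20: y = 410/20
y = 41/2

41/2


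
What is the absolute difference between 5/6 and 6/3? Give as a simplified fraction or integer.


Simplify: 5/6 = 5/6 and 6/3 = 2
Find common denominator: LCD = 6
Convert: 5/6 and 12/6
Difference = |5 - 12|/6 = 7/6
Simplified = 7/6

7/6


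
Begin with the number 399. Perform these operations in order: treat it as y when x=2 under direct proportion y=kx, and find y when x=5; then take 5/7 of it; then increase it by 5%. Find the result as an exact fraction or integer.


Start with 399.
Step 1: Direct prop: k = (399)/2; new y = k*5 = 399*5/2 = 1995/2
Step 2: Take 5/7: 1995/2 * 5/7 = 1425/2
Step 3: Increase by 5%: 1425/2 * 105/100 = 5985/8
Final result = 5985/8

5985/8


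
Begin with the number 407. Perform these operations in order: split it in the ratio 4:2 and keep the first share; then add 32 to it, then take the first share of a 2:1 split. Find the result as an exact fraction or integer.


Start with 407.
Step 1: Split 4:2, first share = 407 * 4/6 = 814/3
Step 2: Add 32: 814/3+32=910/3; split 2:1 first = 910/3*2/3 = 1820/9
Final result = 1820/9

1820/9


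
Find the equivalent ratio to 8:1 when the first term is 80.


Original ratio: 8:1
First term target: 80
Scale factor = 80 / 8 = 10
Multiply second term: 1 * 10 = 10
Equivalent ratio = 80:10

80:10


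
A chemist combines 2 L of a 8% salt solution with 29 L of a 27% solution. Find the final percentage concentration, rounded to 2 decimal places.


Solute in mixture 1 = 8% of 2 L = 2*8/100 = 4/25 L
Solute in mixture 2 = 27% of 29 L = 29*27/100 = 783/100 L
Total solute = 4/25 + 783/100 = 799/100 L
Total volume = 2 + 29 = 31 L
Final concentration = 799/100/31 * 100 = 25.77%

25.77


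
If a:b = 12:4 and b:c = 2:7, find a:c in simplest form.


Given a:b = 12:4 and b:c = 2:7
Make b consistent. Multiply first ratio by 2: a:b = 24:8
Multiply second ratio by 4: b:c = 8:28
Now b = 8 in both, so a:b:c = 24:8:28
Therefore a:c = 24:28
Simplify by GCD: a:c = 6:7

6:7


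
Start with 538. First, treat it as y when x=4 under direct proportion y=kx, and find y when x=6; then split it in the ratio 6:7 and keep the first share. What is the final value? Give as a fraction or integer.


Start with 538.
Step 1: Direct prop: k = (538)/4; new y = k*6 = 538*6/4 = 807
Step 2: Split 6:7, first share = 807 * 6/13 = 4842/13
Final result = 4842/13

4842/13


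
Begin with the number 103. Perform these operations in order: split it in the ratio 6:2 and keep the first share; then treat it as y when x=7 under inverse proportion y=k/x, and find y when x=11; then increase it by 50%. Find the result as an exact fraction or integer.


Start with 103.
Step 1: Split 6:2, first share = 103 * 6/8 = 309/4
Step 2: Inverse prop: k = (309/4)*7; new y = k/11 = 309/4*7/11 = 2163/44
Step 3: Increase by 50%: 2163/44 * 150/100 = 6489/88
Final result = 6489/88

6489/88


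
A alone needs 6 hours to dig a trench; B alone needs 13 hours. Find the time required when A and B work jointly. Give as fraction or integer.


Rate of A = 1/6 job per hour
Rate of B = 1/13 job per hour
Combined rate = 1/6 + 1/13
Find common denominator: (13 + 6)/(6*13) = 19/78
Combined rate = 19/78 job per hour
Time together = 1 / (19/78) = 78/19 hours

78/19


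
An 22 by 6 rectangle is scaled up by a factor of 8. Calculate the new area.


Original dimensions: 22 x 6
Enlargement factor = 8
New width = 22 * 8 = 176
New height = 6 * 8 = 48
New area = 176 * 48 = 8448

8448


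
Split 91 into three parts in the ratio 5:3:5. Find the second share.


Ratio = 5:3:5
Total parts = 5 + 3 + 5 = 13
Value per part = 91 / 13 = 7
First share = 5 * 7 = 35
Middle share = 3 * 7 = 21
Third share = 5 * 7 = 35

21


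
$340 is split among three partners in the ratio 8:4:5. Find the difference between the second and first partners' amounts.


Total parts = 8 + 4 + 5 = 17
Value per part = 340 / 17 = 20
Shares: 8*20=160, 4*20=80, 5*20=100
Second share = 80, first share = 160
Difference = |80 - 160| = 80

80


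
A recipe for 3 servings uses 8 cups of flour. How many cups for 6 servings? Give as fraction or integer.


Original: 8 cups for 3 servings
Target servings = 6
Scaling factor = 6/3
New amount = 8 * 6/3
= 48/3
= 16 cups

16


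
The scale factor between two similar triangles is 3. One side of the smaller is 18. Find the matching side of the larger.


Similar triangles have proportional sides
Scale factor = 3
Smaller side = 18
Corresponding larger side = 18 * 3
= 54

54


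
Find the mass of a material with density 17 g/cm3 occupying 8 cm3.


Using mass = density * volume
Density = 17 g/cm3
Volume = 8 cm3
Mass = 17 * 8
= 136 g

136


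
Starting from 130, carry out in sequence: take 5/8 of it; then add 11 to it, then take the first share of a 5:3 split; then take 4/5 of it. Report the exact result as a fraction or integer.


Start with 130.
Step 1: Take 5/8: 130 * 5/8 = 325/4
Step 2: Add 11: 325/4+11=369/4; split 5:3 first = 369/4*5/8 = 1845/32
Step 3: Take 4/5: 1845/32 * 4/5 = 369/8
Final result = 369/8

369/8


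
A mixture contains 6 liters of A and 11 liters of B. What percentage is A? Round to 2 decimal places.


Volume of A = 6 L
Volume of B = 11 L
Total volume = 6 + 11 = 17 L
Percentage of A = (6/17) * 100
= 35.29%

35.29


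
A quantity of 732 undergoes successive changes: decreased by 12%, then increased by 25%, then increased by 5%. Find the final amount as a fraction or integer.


Start: 732
Step 1: decrease by 12% => multiply by 88/100
  732 * 88/100 = 16104/25
Step 2: increase by 25% => multiply by 125/100
  16104/25 * 125/100 = 4026/5
Step 3: increase by 5% => multiply by 105/100
  4026/5 * 105/100 = 42273/50
Final value = 42273/50

42273/50


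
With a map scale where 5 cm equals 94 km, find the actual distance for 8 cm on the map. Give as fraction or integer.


Map scale: 5 cm = 94 km
Measured distance on map = 8 cm
Set up proportion: 8 * 94 / 5
= 752 / 5
= 752/5 km

752/5


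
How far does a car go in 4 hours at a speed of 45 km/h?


Using distance = speed * time
Speed = 45 km/h
Time = 4 hours
Distance = 45 * 4
= 180 km

180


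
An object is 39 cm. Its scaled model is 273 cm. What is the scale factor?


Original length = 39 cm
Scaled length = 273 cm
Scale factor = 273 / 39
= 7

7


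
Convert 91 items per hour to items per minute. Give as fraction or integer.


Converting from per hour to per minute
Rate = 91 items per hour
Divide by 60: 91/60
= 91/60 items per minute

91/60


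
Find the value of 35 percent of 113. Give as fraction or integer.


Compute 35% of 113
Convert percentage: 35% = 35/100
Multiply: 113 * 35/100
= 3955/100
= 791/20

791/20


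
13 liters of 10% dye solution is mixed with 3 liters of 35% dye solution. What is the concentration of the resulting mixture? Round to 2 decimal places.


Solute in mixture 1 = 10% of 13 L = 13*10/100 = 13/10 L
Solute in mixture 2 = 35% of 3 L = 3*35/100 = 21/20 L
Total solute = 13/10 + 21/20 = 47/20 L
Total volume = 13 + 3 = 16 L
Final concentration = 47/20/16 * 100 = 14.69%

14.69


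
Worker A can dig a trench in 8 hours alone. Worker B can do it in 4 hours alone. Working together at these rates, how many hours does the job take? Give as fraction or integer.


Rate of A = 1/8 job per hour
Rate of B = 1/4 job per hour
Combined rate = 1/8 + 1/4
Find common denominator: (4 + 8)/(8*4) = 12/32
Combined rate = 3/8 job per hour
Time together = 1 / (3/8) = 8/3 hours

8/3


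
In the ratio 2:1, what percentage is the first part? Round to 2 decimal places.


Total parts = 2 + 1 = 3
First part fraction = 2/3
Percentage = (2/3) * 100
= 0.666667 * 100
= 66.67%

66.67


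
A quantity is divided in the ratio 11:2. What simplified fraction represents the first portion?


Total parts = 11 + 2 = 13
First part fraction = 11/13
Simplify: 11/13 = 11/13

11/13


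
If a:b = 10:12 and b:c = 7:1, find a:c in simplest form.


Given a:b = 10:12 and b:c = 7:1
Make b consistent. Multiply first ratio by 7: a:b = 70:84
Multiply second ratio by 12: b:c = 84:12
Now b = 84 in both, so a:b:c = 70:84:12
Therefore a:c = 70:12
Simplify by GCD: a:c = 35:6

35:6


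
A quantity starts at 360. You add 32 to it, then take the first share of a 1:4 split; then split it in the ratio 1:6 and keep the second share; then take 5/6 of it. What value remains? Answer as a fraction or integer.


Start with 360.
Step 1: Add 32: 360+32=392; split 1:4 first = 392*1/5 = 392/5
Step 2: Split 1:6, second share = 392/5 * 6/7 = 336/5
Step 3: Take 5/6: 336/5 * 5/6 = 56
Final result = 56

56


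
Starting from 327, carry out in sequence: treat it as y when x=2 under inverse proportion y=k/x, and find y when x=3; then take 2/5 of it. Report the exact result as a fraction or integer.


Start with 327.
Step 1: Inverse prop: k = (327)*2; new y = k/3 = 327*2/3 = 218
Step 2: Take 2/5: 218 * 2/5 = 436/5
Final result = 436/5

436/5


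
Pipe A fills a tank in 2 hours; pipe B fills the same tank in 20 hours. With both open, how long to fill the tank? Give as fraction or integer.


Rate of A = 1/2 job per hour
Rate of B = 1/20 job per hour
Combined rate = 1/2 + 1/20
Find common denominator: (20 + 2)/(2*20) = 22/40
Combined rate = 11/20 job per hour
Time together = 1 / (11/20) = 20/11 hours

20/11


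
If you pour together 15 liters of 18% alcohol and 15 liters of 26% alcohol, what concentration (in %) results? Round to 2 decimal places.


Solute in mixture 1 = 18% of 15 L = 15*18/100 = 27/10 L
Solute in mixture 2 = 26% of 15 L = 15*26/100 = 39/10 L
Total solute = 27/10 + 39/10 = 33/5 L
Total volume = 15 + 15 = 30 L
Final concentration = 33/5/30 * 100 = 22.00%

22.00


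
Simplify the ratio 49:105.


Find GCD(49, 105)
GCD = 7
Divide both by 7: 49/7 = 7, 105/7 = 15
Simplified ratio = 7:15

7:15


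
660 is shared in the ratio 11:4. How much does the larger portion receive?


Total parts = 11 + 4 = 15
Value per part = 660 / 15 = 44
First share = 11 * 44 = 484
Second share = 4 * 44 = 176
Larger share = 484

484


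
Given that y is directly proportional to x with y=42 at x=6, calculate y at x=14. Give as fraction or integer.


Direct proportion: y = kx
Find k: k = 42/6 = 7
Compute y at x=14: y = 7 * 14
y = 98

98


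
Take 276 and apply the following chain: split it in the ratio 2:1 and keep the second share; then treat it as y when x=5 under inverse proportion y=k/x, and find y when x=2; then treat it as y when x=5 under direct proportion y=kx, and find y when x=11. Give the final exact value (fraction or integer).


Start with 276.
Step 1: Split 2:1, second share = 276 * 1/3 = 92
Step 2: Inverse prop: k = (92)*5; new y = k/2 = 92*5/2 = 230
Step 3: Direct prop: k = (230)/5; new y = k*11 = 230*11/5 = 506
Final result = 506

506


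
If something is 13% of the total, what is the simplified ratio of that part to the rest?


Part = 13%, Remainder = 87%
Ratio = 13:87
GCD(13, 87) = 1
Simplify: 13:87 = 13:87

13:87


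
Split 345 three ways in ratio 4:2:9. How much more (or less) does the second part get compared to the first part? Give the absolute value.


Total parts = 4 + 2 + 9 = 15
Value per part = 345 / 15 = 23
Shares: 4*23=92, 2*23=46, 9*23=207
Second share = 46, first share = 92
Difference = |46 - 92| = 46

46


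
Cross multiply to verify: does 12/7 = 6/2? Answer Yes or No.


Cross multiply to check 12/7 = 6/2
Left cross product: 12 * 2 = 24
Right cross product: 7 * 6 = 42
24 != 42
Not equal, so proportions differ => No

No


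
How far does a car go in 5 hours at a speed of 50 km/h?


Using distance = speed * time
Speed = 50 km/h
Time = 5 hours
Distance = 50 * 5
= 250 km

250


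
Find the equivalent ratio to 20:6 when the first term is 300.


Original ratio: 20:6
First term target: 300
Scale factor = 300 / 20 = 15
Multiply second term: 6 * 15 = 90
Equivalent ratio = 300:90

300:90


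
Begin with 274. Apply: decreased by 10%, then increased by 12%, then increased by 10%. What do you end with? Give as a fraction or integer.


Start: 274
Step 1: decrease by 10% => multiply by 90/100
  274 * 90/100 = 1233/5
Step 2: increase by 12% => multiply by 112/100
  1233/5 * 112/100 = 34524/125
Step 3: increase by 10% => multiply by 110/100
  34524/125 * 110/100 = 189882/625
Final value = 189882/625

189882/625


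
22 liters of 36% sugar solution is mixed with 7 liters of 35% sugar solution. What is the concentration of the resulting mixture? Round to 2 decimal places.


Solute in mixture 1 = 36% of 22 L = 22*36/100 = 198/25 L
Solute in mixture 2 = 35% of 7 L = 7*35/100 = 49/20 L
Total solute = 198/25 + 49/20 = 1037/100 L
Total volume = 22 + 7 = 29 L
Final concentration = 1037/100/29 * 100 = 35.76%

35.76


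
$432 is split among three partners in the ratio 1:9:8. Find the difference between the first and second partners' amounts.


Total parts = 1 + 9 + 8 = 18
Value per part = 432 / 18 = 24
Shares: 1*24=24, 9*24=216, 8*24=192
First share = 24, second share = 216
Difference = |24 - 216| = 192

192


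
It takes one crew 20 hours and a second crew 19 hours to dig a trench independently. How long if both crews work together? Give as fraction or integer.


Rate of A = 1/20 job per hour
Rate of B = 1/19 job per hour
Combined rate = 1/20 + 1/19
Find common denominator: (19 + 20)/(20*19) = 39/380
Combined rate = 39/380 job per hour
Time together = 1 / (39/380) = 380/39 hours

380/39


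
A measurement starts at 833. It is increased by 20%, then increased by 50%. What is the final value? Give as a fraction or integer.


Start: 833
Step 1: increase by 20% => multiply by 120/100
  833 * 120/100 = 4998/5
Step 2: increase by 50% => multiply by 150/100
  4998/5 * 150/100 = 7497/5
Final value = 7497/5

7497/5
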